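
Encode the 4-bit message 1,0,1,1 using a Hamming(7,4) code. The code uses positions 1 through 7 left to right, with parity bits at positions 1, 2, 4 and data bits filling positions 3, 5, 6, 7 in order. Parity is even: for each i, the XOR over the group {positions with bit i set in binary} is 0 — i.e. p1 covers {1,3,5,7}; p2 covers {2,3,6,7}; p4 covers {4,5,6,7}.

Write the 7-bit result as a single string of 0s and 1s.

Place data at non-parity positions: p1 p2 1 p4 0 1 1
p1 (pos 1,3,5,7): XOR of data positions = 1⊕0⊕1 = 0
p2 (pos 2,3,6,7): XOR of data positions = 1⊕1⊕1 = 1
p4 (pos 4,5,6,7): XOR of data positions = 0⊕1⊕1 = 0
Codeword: 0110011

0110011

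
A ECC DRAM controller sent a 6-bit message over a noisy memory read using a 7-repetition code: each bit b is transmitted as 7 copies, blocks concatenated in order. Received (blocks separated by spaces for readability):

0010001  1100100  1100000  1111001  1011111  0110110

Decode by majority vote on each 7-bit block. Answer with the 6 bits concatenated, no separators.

000111

Block 1 (0010001): 2 ones → 0
Block 2 (1100100): 3 ones → 0
Block 3 (1100000): 2 ones → 0
Block 4 (1111001): 5 ones → 1
Block 5 (1011111): 6 ones → 1
Block 6 (0110110): 4 ones → 1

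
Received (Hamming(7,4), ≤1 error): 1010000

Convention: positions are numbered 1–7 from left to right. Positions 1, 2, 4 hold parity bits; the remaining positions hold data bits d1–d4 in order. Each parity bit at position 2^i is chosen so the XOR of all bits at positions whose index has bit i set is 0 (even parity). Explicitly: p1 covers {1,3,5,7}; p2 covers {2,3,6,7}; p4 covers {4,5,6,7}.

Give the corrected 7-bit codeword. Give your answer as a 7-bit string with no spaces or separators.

1110000

s1 (pos 1,3,5,7): 1⊕1⊕0⊕0 = 0
s2 (pos 2,3,6,7): 0⊕1⊕0⊕0 = 1
s4 (pos 4,5,6,7): 0⊕0⊕0⊕0 = 0
Syndrome s4…s1 = 010 → error at position 2.
Flip position 2: 1010000 → 1110000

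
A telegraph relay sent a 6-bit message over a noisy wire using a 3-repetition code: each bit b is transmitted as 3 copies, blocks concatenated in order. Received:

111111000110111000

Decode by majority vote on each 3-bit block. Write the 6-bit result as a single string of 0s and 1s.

110110

Block 1 (111): 3 ones → 1
Block 2 (111): 3 ones → 1
Block 3 (000): 0 ones → 0
Block 4 (110): 2 ones → 1
Block 5 (111): 3 ones → 1
Block 6 (000): 0 ones → 0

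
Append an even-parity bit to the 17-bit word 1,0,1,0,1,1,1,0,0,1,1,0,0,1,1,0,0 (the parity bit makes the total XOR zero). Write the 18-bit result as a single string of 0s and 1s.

101011100110011001

XOR of the 17 data bits: 1⊕0⊕1⊕0⊕1⊕1⊕1⊕0⊕0⊕1⊕1⊕0⊕0⊕1⊕1⊕0⊕0 = 1
Parity bit = 1 (so all 18 bits XOR to 0).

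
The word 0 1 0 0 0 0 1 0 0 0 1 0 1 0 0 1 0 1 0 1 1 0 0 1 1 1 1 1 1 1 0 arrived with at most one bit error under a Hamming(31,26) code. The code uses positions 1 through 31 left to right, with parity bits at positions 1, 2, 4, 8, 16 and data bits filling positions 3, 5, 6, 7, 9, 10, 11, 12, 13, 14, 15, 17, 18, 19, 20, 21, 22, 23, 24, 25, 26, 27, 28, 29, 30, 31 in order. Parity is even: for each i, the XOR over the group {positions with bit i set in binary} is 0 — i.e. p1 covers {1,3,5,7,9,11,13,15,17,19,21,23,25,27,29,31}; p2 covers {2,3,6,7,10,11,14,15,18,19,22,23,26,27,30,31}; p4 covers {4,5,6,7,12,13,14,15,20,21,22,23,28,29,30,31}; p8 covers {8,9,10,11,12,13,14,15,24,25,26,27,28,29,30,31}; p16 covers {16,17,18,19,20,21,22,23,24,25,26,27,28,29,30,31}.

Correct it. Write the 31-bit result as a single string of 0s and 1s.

s1 (pos 1,3,5,7,9,11,13,15,17,19,21,23,25,27,29,31): 0⊕0⊕0⊕1⊕0⊕1⊕1⊕0⊕0⊕0⊕1⊕0⊕1⊕1⊕1⊕0 = 1
s2 (pos 2,3,6,7,10,11,14,15,18,19,22,23,26,27,30,31): 1⊕0⊕0⊕1⊕0⊕1⊕0⊕0⊕1⊕0⊕0⊕0⊕1⊕1⊕1⊕0 = 1
s4 (pos 4,5,6,7,12,13,14,15,20,21,22,23,28,29,30,31): 0⊕0⊕0⊕1⊕0⊕1⊕0⊕0⊕1⊕1⊕0⊕0⊕1⊕1⊕1⊕0 = 1
s8 (pos 8,9,10,11,12,13,14,15,24,25,26,27,28,29,30,31): 0⊕0⊕0⊕1⊕0⊕1⊕0⊕0⊕1⊕1⊕1⊕1⊕1⊕1⊕1⊕0 = 1
s16 (pos 16,17,18,19,20,21,22,23,24,25,26,27,28,29,30,31): 1⊕0⊕1⊕0⊕1⊕1⊕0⊕0⊕1⊕1⊕1⊕1⊕1⊕1⊕1⊕0 = 1
Syndrome s16…s1 = 11111 → error at position 31.
Flip position 31: 0100001000101001010110011111110 → 0100001000101001010110011111111

0100001000101001010110011111111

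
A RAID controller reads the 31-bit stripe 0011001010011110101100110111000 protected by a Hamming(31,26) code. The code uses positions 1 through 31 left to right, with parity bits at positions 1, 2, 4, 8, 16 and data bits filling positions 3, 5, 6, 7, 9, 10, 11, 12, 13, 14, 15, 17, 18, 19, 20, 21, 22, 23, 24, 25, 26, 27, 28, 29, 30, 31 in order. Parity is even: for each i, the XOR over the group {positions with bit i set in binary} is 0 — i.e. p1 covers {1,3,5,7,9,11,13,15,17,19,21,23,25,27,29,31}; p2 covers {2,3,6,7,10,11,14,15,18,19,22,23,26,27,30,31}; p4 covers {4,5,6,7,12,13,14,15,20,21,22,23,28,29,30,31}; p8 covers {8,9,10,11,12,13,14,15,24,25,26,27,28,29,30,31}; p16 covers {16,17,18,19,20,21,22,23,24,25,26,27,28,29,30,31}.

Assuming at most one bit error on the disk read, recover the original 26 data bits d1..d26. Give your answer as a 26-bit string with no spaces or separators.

s1 (pos 1,3,5,7,9,11,13,15,17,19,21,23,25,27,29,31): 0⊕1⊕0⊕1⊕1⊕0⊕1⊕1⊕1⊕1⊕0⊕1⊕0⊕1⊕0⊕0 = 1
s2 (pos 2,3,6,7,10,11,14,15,18,19,22,23,26,27,30,31): 0⊕1⊕0⊕1⊕0⊕0⊕1⊕1⊕0⊕1⊕0⊕1⊕1⊕1⊕0⊕0 = 0
s4 (pos 4,5,6,7,12,13,14,15,20,21,22,23,28,29,30,31): 1⊕0⊕0⊕1⊕1⊕1⊕1⊕1⊕1⊕0⊕0⊕1⊕1⊕0⊕0⊕0 = 1
s8 (pos 8,9,10,11,12,13,14,15,24,25,26,27,28,29,30,31): 0⊕1⊕0⊕0⊕1⊕1⊕1⊕1⊕1⊕0⊕1⊕1⊕1⊕0⊕0⊕0 = 1
s16 (pos 16,17,18,19,20,21,22,23,24,25,26,27,28,29,30,31): 0⊕1⊕0⊕1⊕1⊕0⊕0⊕1⊕1⊕0⊕1⊕1⊕1⊕0⊕0⊕0 = 0
Syndrome s16…s1 = 01101 → error at position 13.
Flip position 13: 0011001010011110101100110111000 → 0011001010010110101100110111000
Read data bits from positions 3,5,6,7,9,10,11,12,13,14,15,17,18,19,20,21,22,23,24,25,26,27,28,29,30,31: 10011001011101100110111000

10011001011101100110111000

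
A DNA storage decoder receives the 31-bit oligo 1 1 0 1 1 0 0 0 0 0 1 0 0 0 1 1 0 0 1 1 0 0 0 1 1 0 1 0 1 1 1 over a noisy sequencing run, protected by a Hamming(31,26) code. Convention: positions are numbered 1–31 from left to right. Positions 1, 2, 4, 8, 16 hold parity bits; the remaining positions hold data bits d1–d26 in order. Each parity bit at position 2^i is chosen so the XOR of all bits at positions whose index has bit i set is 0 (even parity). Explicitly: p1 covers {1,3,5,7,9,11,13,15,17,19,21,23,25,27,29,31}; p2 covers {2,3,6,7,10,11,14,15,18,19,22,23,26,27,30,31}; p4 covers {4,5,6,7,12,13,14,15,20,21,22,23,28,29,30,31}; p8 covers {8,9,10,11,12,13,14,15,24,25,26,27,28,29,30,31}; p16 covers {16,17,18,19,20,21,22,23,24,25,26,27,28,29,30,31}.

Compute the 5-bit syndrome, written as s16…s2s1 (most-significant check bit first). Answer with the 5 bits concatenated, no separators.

s1 (pos 1,3,5,7,9,11,13,15,17,19,21,23,25,27,29,31): 1⊕0⊕1⊕0⊕0⊕1⊕0⊕1⊕0⊕1⊕0⊕0⊕1⊕1⊕1⊕1 = 1
s2 (pos 2,3,6,7,10,11,14,15,18,19,22,23,26,27,30,31): 1⊕0⊕0⊕0⊕0⊕1⊕0⊕1⊕0⊕1⊕0⊕0⊕0⊕1⊕1⊕1 = 1
s4 (pos 4,5,6,7,12,13,14,15,20,21,22,23,28,29,30,31): 1⊕1⊕0⊕0⊕0⊕0⊕0⊕1⊕1⊕0⊕0⊕0⊕0⊕1⊕1⊕1 = 1
s8 (pos 8,9,10,11,12,13,14,15,24,25,26,27,28,29,30,31): 0⊕0⊕0⊕1⊕0⊕0⊕0⊕1⊕1⊕1⊕0⊕1⊕0⊕1⊕1⊕1 = 0
s16 (pos 16,17,18,19,20,21,22,23,24,25,26,27,28,29,30,31): 1⊕0⊕0⊕1⊕1⊕0⊕0⊕0⊕1⊕1⊕0⊕1⊕0⊕1⊕1⊕1 = 1
Syndrome s16…s1 = 10111 → error at position 23.

10111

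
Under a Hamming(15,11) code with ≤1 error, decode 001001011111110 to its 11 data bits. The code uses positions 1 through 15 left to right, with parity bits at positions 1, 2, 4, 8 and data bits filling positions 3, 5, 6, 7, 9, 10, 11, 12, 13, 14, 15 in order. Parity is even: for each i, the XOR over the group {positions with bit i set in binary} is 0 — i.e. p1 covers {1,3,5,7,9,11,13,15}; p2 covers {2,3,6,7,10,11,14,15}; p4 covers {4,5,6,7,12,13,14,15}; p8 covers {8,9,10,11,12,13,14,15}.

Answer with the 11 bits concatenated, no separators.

10101011110

s1 (pos 1,3,5,7,9,11,13,15): 0⊕1⊕0⊕0⊕1⊕1⊕1⊕0 = 0
s2 (pos 2,3,6,7,10,11,14,15): 0⊕1⊕1⊕0⊕1⊕1⊕1⊕0 = 1
s4 (pos 4,5,6,7,12,13,14,15): 0⊕0⊕1⊕0⊕1⊕1⊕1⊕0 = 0
s8 (pos 8,9,10,11,12,13,14,15): 1⊕1⊕1⊕1⊕1⊕1⊕1⊕0 = 1
Syndrome s8…s1 = 1010 → error at position 10.
Flip position 10: 001001011111110 → 001001011011110
Read data bits from positions 3,5,6,7,9,10,11,12,13,14,15: 10101011110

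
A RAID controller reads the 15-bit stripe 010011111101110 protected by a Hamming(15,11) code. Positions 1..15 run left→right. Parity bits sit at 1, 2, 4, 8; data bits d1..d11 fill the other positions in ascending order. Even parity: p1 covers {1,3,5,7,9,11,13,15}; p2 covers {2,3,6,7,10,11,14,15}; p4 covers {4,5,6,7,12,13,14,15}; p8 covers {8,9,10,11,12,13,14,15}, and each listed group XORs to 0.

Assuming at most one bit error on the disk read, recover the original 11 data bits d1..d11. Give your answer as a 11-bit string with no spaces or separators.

01111101110

s1 (pos 1,3,5,7,9,11,13,15): 0⊕0⊕1⊕1⊕1⊕0⊕1⊕0 = 0
s2 (pos 2,3,6,7,10,11,14,15): 1⊕0⊕1⊕1⊕1⊕0⊕1⊕0 = 1
s4 (pos 4,5,6,7,12,13,14,15): 0⊕1⊕1⊕1⊕1⊕1⊕1⊕0 = 0
s8 (pos 8,9,10,11,12,13,14,15): 1⊕1⊕1⊕0⊕1⊕1⊕1⊕0 = 0
Syndrome s8…s1 = 0010 → error at position 2.
Flip position 2: 010011111101110 → 000011111101110
Read data bits from positions 3,5,6,7,9,10,11,12,13,14,15: 01111101110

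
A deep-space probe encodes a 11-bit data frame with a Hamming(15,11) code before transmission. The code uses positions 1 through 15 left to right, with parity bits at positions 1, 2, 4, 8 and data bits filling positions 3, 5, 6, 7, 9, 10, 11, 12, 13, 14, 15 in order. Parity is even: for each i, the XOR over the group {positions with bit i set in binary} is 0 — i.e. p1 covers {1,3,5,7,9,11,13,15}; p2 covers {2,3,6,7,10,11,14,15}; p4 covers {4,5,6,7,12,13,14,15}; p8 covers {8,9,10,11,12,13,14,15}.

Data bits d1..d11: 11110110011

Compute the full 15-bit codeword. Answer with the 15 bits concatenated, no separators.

111111100110011

Place data at non-parity positions: p1 p2 1 p4 1 1 1 p8 0 1 1 0 0 1 1
p1 (pos 1,3,5,7,9,11,13,15): XOR of data positions = 1⊕1⊕1⊕0⊕1⊕0⊕1 = 1
p2 (pos 2,3,6,7,10,11,14,15): XOR of data positions = 1⊕1⊕1⊕1⊕1⊕1⊕1 = 1
p4 (pos 4,5,6,7,12,13,14,15): XOR of data positions = 1⊕1⊕1⊕0⊕0⊕1⊕1 = 1
p8 (pos 8,9,10,11,12,13,14,15): XOR of data positions = 0⊕1⊕1⊕0⊕0⊕1⊕1 = 0
Codeword: 111111100110011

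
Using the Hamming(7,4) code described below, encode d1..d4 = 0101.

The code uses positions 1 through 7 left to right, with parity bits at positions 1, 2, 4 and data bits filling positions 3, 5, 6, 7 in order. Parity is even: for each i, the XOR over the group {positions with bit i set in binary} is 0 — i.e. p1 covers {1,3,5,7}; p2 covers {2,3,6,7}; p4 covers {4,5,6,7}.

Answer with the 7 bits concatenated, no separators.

Place data at non-parity positions: p1 p2 0 p4 1 0 1
p1 (pos 1,3,5,7): XOR of data positions = 0⊕1⊕1 = 0
p2 (pos 2,3,6,7): XOR of data positions = 0⊕0⊕1 = 1
p4 (pos 4,5,6,7): XOR of data positions = 1⊕0⊕1 = 0
Codeword: 0100101

0100101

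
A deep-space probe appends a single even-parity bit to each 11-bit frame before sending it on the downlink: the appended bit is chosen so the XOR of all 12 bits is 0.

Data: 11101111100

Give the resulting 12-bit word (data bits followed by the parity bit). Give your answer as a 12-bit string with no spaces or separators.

XOR of the 11 data bits: 1⊕1⊕1⊕0⊕1⊕1⊕1⊕1⊕1⊕0⊕0 = 0
Parity bit = 0 (so all 12 bits XOR to 0).

111011111000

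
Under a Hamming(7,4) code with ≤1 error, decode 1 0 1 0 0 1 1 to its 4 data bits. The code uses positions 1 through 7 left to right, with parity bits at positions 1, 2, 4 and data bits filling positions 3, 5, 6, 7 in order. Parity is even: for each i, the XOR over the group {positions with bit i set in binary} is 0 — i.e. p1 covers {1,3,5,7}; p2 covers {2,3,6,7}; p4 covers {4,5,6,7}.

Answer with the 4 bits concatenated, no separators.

0011

s1 (pos 1,3,5,7): 1⊕1⊕0⊕1 = 1
s2 (pos 2,3,6,7): 0⊕1⊕1⊕1 = 1
s4 (pos 4,5,6,7): 0⊕0⊕1⊕1 = 0
Syndrome s4…s1 = 011 → error at position 3.
Flip position 3: 1010011 → 1000011
Read data bits from positions 3,5,6,7: 0011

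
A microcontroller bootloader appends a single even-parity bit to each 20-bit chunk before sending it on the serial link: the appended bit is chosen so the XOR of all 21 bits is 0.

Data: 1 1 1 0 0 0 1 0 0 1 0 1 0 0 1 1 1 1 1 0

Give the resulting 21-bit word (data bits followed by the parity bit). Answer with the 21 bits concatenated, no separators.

111000100101001111101

XOR of the 20 data bits: 1⊕1⊕1⊕0⊕0⊕0⊕1⊕0⊕0⊕1⊕0⊕1⊕0⊕0⊕1⊕1⊕1⊕1⊕1⊕0 = 1
Parity bit = 1 (so all 21 bits XOR to 0).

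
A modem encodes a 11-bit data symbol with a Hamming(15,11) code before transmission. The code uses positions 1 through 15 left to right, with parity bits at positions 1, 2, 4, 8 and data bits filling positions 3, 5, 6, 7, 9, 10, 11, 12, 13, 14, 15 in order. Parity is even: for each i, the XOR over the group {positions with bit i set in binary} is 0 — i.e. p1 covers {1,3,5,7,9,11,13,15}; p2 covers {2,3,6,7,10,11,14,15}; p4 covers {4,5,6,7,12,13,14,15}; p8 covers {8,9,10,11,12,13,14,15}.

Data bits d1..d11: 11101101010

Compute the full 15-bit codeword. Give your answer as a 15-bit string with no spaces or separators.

Place data at non-parity positions: p1 p2 1 p4 1 1 0 p8 1 1 0 1 0 1 0
p1 (pos 1,3,5,7,9,11,13,15): XOR of data positions = 1⊕1⊕0⊕1⊕0⊕0⊕0 = 1
p2 (pos 2,3,6,7,10,11,14,15): XOR of data positions = 1⊕1⊕0⊕1⊕0⊕1⊕0 = 0
p4 (pos 4,5,6,7,12,13,14,15): XOR of data positions = 1⊕1⊕0⊕1⊕0⊕1⊕0 = 0
p8 (pos 8,9,10,11,12,13,14,15): XOR of data positions = 1⊕1⊕0⊕1⊕0⊕1⊕0 = 0
Codeword: 101011001101010

101011001101010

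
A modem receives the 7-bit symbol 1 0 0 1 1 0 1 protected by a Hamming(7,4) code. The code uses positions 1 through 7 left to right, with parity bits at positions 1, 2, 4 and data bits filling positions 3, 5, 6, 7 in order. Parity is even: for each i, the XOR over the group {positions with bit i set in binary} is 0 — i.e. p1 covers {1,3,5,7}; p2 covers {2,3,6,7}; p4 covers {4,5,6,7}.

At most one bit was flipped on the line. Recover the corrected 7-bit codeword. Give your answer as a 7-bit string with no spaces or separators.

s1 (pos 1,3,5,7): 1⊕0⊕1⊕1 = 1
s2 (pos 2,3,6,7): 0⊕0⊕0⊕1 = 1
s4 (pos 4,5,6,7): 1⊕1⊕0⊕1 = 1
Syndrome s4…s1 = 111 → error at position 7.
Flip position 7: 1001101 → 1001100

1001100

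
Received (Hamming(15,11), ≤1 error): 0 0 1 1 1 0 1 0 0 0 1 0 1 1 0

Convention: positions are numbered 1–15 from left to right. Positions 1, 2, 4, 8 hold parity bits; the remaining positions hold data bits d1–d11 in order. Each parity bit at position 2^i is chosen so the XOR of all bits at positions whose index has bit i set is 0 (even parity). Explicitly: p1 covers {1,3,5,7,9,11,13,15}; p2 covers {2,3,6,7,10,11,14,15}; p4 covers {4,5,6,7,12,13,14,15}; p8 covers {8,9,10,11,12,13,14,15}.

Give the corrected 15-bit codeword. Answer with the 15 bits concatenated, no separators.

001110100010010

s1 (pos 1,3,5,7,9,11,13,15): 0⊕1⊕1⊕1⊕0⊕1⊕1⊕0 = 1
s2 (pos 2,3,6,7,10,11,14,15): 0⊕1⊕0⊕1⊕0⊕1⊕1⊕0 = 0
s4 (pos 4,5,6,7,12,13,14,15): 1⊕1⊕0⊕1⊕0⊕1⊕1⊕0 = 1
s8 (pos 8,9,10,11,12,13,14,15): 0⊕0⊕0⊕1⊕0⊕1⊕1⊕0 = 1
Syndrome s8…s1 = 1101 → error at position 13.
Flip position 13: 001110100010110 → 001110100010010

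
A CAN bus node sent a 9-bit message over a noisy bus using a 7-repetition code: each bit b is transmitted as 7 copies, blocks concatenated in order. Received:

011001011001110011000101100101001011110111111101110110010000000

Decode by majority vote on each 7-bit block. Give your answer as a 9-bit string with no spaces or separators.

010101110

Block 1 (0110010): 3 ones → 0
Block 2 (1100111): 5 ones → 1
Block 3 (0011000): 2 ones → 0
Block 4 (1011001): 4 ones → 1
Block 5 (0100101): 3 ones → 0
Block 6 (1110111): 6 ones → 1
Block 7 (1111011): 6 ones → 1
Block 8 (1011001): 4 ones → 1
Block 9 (0000000): 0 ones → 0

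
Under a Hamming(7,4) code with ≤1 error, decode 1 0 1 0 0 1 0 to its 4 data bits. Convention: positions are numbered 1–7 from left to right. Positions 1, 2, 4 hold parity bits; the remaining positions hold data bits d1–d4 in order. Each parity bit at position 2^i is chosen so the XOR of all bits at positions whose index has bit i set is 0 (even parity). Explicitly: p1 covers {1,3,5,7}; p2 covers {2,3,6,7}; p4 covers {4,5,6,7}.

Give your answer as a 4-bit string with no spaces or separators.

s1 (pos 1,3,5,7): 1⊕1⊕0⊕0 = 0
s2 (pos 2,3,6,7): 0⊕1⊕1⊕0 = 0
s4 (pos 4,5,6,7): 0⊕0⊕1⊕0 = 1
Syndrome s4…s1 = 100 → error at position 4.
Flip position 4: 1010010 → 1011010
Read data bits from positions 3,5,6,7: 1010

1010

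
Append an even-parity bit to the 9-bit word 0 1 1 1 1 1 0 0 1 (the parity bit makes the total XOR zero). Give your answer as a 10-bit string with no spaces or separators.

0111110010

XOR of the 9 data bits: 0⊕1⊕1⊕1⊕1⊕1⊕0⊕0⊕1 = 0
Parity bit = 0 (so all 10 bits XOR to 0).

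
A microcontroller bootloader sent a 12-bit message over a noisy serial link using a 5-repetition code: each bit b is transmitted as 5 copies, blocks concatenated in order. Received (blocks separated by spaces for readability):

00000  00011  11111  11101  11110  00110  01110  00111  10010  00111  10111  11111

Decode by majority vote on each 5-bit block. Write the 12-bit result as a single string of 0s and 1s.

Block 1 (00000): 0 ones → 0
Block 2 (00011): 2 ones → 0
Block 3 (11111): 5 ones → 1
Block 4 (11101): 4 ones → 1
Block 5 (11110): 4 ones → 1
Block 6 (00110): 2 ones → 0
Block 7 (01110): 3 ones → 1
Block 8 (00111): 3 ones → 1
Block 9 (10010): 2 ones → 0
Block 10 (00111): 3 ones → 1
Block 11 (10111): 4 ones → 1
Block 12 (11111): 5 ones → 1

001110110111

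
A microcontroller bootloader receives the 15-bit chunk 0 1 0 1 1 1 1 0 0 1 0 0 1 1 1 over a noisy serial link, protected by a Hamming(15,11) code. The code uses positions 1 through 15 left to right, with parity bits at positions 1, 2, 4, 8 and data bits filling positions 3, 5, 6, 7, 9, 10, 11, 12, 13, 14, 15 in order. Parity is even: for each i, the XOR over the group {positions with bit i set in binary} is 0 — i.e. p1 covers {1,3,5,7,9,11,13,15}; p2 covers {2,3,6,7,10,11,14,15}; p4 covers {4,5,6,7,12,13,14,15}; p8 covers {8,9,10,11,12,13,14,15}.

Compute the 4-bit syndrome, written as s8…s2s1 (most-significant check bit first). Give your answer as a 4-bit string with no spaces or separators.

0100

s1 (pos 1,3,5,7,9,11,13,15): 0⊕0⊕1⊕1⊕0⊕0⊕1⊕1 = 0
s2 (pos 2,3,6,7,10,11,14,15): 1⊕0⊕1⊕1⊕1⊕0⊕1⊕1 = 0
s4 (pos 4,5,6,7,12,13,14,15): 1⊕1⊕1⊕1⊕0⊕1⊕1⊕1 = 1
s8 (pos 8,9,10,11,12,13,14,15): 0⊕0⊕1⊕0⊕0⊕1⊕1⊕1 = 0
Syndrome s8…s1 = 0100 → error at position 4.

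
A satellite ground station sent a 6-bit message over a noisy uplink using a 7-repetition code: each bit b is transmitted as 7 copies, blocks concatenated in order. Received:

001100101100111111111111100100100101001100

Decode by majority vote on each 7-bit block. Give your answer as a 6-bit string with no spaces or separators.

Block 1 (0011001): 3 ones → 0
Block 2 (0110011): 4 ones → 1
Block 3 (1111111): 7 ones → 1
Block 4 (1111001): 5 ones → 1
Block 5 (0010010): 2 ones → 0
Block 6 (1001100): 3 ones → 0

011100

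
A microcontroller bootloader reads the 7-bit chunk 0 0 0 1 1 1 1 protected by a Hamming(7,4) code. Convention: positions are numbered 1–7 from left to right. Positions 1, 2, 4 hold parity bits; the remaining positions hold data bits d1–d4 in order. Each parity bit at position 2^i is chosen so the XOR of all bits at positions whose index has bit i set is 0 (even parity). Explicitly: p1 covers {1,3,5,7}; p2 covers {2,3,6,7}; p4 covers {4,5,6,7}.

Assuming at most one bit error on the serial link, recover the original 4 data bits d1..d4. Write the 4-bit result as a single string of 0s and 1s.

0111

s1 (pos 1,3,5,7): 0⊕0⊕1⊕1 = 0
s2 (pos 2,3,6,7): 0⊕0⊕1⊕1 = 0
s4 (pos 4,5,6,7): 1⊕1⊕1⊕1 = 0
Syndrome s4…s1 = 000 → no error.
Read data bits from positions 3,5,6,7: 0111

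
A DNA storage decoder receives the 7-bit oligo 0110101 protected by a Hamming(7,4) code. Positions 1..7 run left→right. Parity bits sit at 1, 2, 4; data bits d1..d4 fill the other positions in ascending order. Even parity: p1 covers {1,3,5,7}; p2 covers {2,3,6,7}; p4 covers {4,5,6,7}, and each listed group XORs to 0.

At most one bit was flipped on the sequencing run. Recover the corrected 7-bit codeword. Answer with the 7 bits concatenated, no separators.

0100101

s1 (pos 1,3,5,7): 0⊕1⊕1⊕1 = 1
s2 (pos 2,3,6,7): 1⊕1⊕0⊕1 = 1
s4 (pos 4,5,6,7): 0⊕1⊕0⊕1 = 0
Syndrome s4…s1 = 011 → error at position 3.
Flip position 3: 0110101 → 0100101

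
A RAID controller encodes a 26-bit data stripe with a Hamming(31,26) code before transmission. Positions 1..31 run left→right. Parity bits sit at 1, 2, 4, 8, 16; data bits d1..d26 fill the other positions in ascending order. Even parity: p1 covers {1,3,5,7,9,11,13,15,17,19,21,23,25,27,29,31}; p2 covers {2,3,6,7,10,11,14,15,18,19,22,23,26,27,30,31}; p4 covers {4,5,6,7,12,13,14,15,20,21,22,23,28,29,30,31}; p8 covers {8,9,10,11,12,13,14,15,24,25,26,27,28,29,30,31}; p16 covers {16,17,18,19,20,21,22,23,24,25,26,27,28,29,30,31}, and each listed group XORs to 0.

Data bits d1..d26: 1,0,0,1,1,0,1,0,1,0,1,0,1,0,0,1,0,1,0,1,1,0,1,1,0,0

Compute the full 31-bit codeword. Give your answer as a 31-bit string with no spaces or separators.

0111001010101011010010101101100

Place data at non-parity positions: p1 p2 1 p4 0 0 1 p8 1 0 1 0 1 0 1 p16 0 1 0 0 1 0 1 0 1 1 0 1 1 0 0
p1 (pos 1,3,5,7,9,11,13,15,17,19,21,23,25,27,29,31): XOR of data positions = 1⊕0⊕1⊕1⊕1⊕1⊕1⊕0⊕0⊕1⊕1⊕1⊕0⊕1⊕0 = 0
p2 (pos 2,3,6,7,10,11,14,15,18,19,22,23,26,27,30,31): XOR of data positions = 1⊕0⊕1⊕0⊕1⊕0⊕1⊕1⊕0⊕0⊕1⊕1⊕0⊕0⊕0 = 1
p4 (pos 4,5,6,7,12,13,14,15,20,21,22,23,28,29,30,31): XOR of data positions = 0⊕0⊕1⊕0⊕1⊕0⊕1⊕0⊕1⊕0⊕1⊕1⊕1⊕0⊕0 = 1
p8 (pos 8,9,10,11,12,13,14,15,24,25,26,27,28,29,30,31): XOR of data positions = 1⊕0⊕1⊕0⊕1⊕0⊕1⊕0⊕1⊕1⊕0⊕1⊕1⊕0⊕0 = 0
p16 (pos 16,17,18,19,20,21,22,23,24,25,26,27,28,29,30,31): XOR of data positions = 0⊕1⊕0⊕0⊕1⊕0⊕1⊕0⊕1⊕1⊕0⊕1⊕1⊕0⊕0 = 1
Codeword: 0111001010101011010010101101100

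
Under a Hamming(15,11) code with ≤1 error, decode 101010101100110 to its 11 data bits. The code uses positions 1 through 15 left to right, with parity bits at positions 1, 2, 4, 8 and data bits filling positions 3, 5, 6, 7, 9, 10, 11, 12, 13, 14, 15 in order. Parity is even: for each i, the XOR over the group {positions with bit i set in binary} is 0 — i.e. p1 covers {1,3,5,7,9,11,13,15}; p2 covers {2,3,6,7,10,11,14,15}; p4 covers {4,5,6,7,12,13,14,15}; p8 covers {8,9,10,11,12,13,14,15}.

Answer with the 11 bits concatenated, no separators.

11011100110

s1 (pos 1,3,5,7,9,11,13,15): 1⊕1⊕1⊕1⊕1⊕0⊕1⊕0 = 0
s2 (pos 2,3,6,7,10,11,14,15): 0⊕1⊕0⊕1⊕1⊕0⊕1⊕0 = 0
s4 (pos 4,5,6,7,12,13,14,15): 0⊕1⊕0⊕1⊕0⊕1⊕1⊕0 = 0
s8 (pos 8,9,10,11,12,13,14,15): 0⊕1⊕1⊕0⊕0⊕1⊕1⊕0 = 0
Syndrome s8…s1 = 0000 → no error.
Read data bits from positions 3,5,6,7,9,10,11,12,13,14,15: 11011100110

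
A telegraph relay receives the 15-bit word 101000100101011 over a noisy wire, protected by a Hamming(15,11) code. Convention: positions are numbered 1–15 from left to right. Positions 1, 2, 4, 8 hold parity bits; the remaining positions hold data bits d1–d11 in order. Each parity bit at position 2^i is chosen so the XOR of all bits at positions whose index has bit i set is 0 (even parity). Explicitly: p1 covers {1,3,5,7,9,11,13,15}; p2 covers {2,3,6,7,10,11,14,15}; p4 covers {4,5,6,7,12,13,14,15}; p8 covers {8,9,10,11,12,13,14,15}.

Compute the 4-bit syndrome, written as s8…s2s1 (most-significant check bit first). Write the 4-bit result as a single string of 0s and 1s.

s1 (pos 1,3,5,7,9,11,13,15): 1⊕1⊕0⊕1⊕0⊕0⊕0⊕1 = 0
s2 (pos 2,3,6,7,10,11,14,15): 0⊕1⊕0⊕1⊕1⊕0⊕1⊕1 = 1
s4 (pos 4,5,6,7,12,13,14,15): 0⊕0⊕0⊕1⊕1⊕0⊕1⊕1 = 0
s8 (pos 8,9,10,11,12,13,14,15): 0⊕0⊕1⊕0⊕1⊕0⊕1⊕1 = 0
Syndrome s8…s1 = 0010 → error at position 2.

0010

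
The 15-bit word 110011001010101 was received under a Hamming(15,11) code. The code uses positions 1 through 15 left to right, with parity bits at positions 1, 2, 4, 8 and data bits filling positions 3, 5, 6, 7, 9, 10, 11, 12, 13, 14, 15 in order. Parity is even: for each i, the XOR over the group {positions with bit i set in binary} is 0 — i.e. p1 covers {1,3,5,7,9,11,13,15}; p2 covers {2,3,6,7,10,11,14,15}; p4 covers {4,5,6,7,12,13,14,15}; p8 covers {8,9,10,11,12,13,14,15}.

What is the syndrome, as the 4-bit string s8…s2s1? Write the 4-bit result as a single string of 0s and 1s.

s1 (pos 1,3,5,7,9,11,13,15): 1⊕0⊕1⊕0⊕1⊕1⊕1⊕1 = 0
s2 (pos 2,3,6,7,10,11,14,15): 1⊕0⊕1⊕0⊕0⊕1⊕0⊕1 = 0
s4 (pos 4,5,6,7,12,13,14,15): 0⊕1⊕1⊕0⊕0⊕1⊕0⊕1 = 0
s8 (pos 8,9,10,11,12,13,14,15): 0⊕1⊕0⊕1⊕0⊕1⊕0⊕1 = 0
Syndrome s8…s1 = 0000 → no error.

0000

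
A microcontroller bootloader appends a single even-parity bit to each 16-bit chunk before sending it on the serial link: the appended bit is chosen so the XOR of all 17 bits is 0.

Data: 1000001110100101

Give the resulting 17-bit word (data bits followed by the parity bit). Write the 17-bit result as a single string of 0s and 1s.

XOR of the 16 data bits: 1⊕0⊕0⊕0⊕0⊕0⊕1⊕1⊕1⊕0⊕1⊕0⊕0⊕1⊕0⊕1 = 1
Parity bit = 1 (so all 17 bits XOR to 0).

10000011101001011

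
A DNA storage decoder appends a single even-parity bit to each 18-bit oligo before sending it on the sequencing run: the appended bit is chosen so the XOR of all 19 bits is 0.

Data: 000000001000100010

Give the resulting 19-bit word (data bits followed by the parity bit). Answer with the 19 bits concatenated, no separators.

0000000010001000101

XOR of the 18 data bits: 0⊕0⊕0⊕0⊕0⊕0⊕0⊕0⊕1⊕0⊕0⊕0⊕1⊕0⊕0⊕0⊕1⊕0 = 1
Parity bit = 1 (so all 19 bits XOR to 0).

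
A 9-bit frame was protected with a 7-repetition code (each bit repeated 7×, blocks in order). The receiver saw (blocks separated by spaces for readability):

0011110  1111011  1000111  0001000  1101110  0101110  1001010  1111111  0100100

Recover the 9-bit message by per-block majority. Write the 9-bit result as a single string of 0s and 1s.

Block 1 (0011110): 4 ones → 1
Block 2 (1111011): 6 ones → 1
Block 3 (1000111): 4 ones → 1
Block 4 (0001000): 1 one → 0
Block 5 (1101110): 5 ones → 1
Block 6 (0101110): 4 ones → 1
Block 7 (1001010): 3 ones → 0
Block 8 (1111111): 7 ones → 1
Block 9 (0100100): 2 ones → 0

111011010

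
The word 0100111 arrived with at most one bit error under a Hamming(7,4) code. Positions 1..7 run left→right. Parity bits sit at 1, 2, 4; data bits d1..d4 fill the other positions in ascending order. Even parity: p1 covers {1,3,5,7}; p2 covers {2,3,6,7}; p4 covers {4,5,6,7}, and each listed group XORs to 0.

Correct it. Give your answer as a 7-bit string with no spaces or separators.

s1 (pos 1,3,5,7): 0⊕0⊕1⊕1 = 0
s2 (pos 2,3,6,7): 1⊕0⊕1⊕1 = 1
s4 (pos 4,5,6,7): 0⊕1⊕1⊕1 = 1
Syndrome s4…s1 = 110 → error at position 6.
Flip position 6: 0100111 → 0100101

0100101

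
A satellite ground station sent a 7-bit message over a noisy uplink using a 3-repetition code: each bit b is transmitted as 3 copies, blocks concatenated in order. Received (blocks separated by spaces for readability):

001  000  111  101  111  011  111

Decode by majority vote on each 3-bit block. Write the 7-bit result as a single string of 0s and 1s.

Block 1 (001): 1 one → 0
Block 2 (000): 0 ones → 0
Block 3 (111): 3 ones → 1
Block 4 (101): 2 ones → 1
Block 5 (111): 3 ones → 1
Block 6 (011): 2 ones → 1
Block 7 (111): 3 ones → 1

0011111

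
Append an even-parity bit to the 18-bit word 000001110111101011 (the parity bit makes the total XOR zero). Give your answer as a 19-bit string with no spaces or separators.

0000011101111010110

XOR of the 18 data bits: 0⊕0⊕0⊕0⊕0⊕1⊕1⊕1⊕0⊕1⊕1⊕1⊕1⊕0⊕1⊕0⊕1⊕1 = 0
Parity bit = 0 (so all 19 bits XOR to 0).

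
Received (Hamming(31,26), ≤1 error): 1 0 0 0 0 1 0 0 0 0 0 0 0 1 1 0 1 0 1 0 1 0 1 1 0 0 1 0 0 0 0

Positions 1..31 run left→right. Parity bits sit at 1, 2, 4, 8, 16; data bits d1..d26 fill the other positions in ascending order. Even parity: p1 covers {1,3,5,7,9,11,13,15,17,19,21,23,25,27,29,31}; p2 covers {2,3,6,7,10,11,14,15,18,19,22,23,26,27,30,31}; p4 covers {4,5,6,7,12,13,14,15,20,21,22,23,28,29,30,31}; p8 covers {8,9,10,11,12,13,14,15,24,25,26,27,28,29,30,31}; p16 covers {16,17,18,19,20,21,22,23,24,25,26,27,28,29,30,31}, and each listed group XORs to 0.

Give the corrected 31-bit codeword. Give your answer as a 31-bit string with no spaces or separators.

s1 (pos 1,3,5,7,9,11,13,15,17,19,21,23,25,27,29,31): 1⊕0⊕0⊕0⊕0⊕0⊕0⊕1⊕1⊕1⊕1⊕1⊕0⊕1⊕0⊕0 = 1
s2 (pos 2,3,6,7,10,11,14,15,18,19,22,23,26,27,30,31): 0⊕0⊕1⊕0⊕0⊕0⊕1⊕1⊕0⊕1⊕0⊕1⊕0⊕1⊕0⊕0 = 0
s4 (pos 4,5,6,7,12,13,14,15,20,21,22,23,28,29,30,31): 0⊕0⊕1⊕0⊕0⊕0⊕1⊕1⊕0⊕1⊕0⊕1⊕0⊕0⊕0⊕0 = 1
s8 (pos 8,9,10,11,12,13,14,15,24,25,26,27,28,29,30,31): 0⊕0⊕0⊕0⊕0⊕0⊕1⊕1⊕1⊕0⊕0⊕1⊕0⊕0⊕0⊕0 = 0
s16 (pos 16,17,18,19,20,21,22,23,24,25,26,27,28,29,30,31): 0⊕1⊕0⊕1⊕0⊕1⊕0⊕1⊕1⊕0⊕0⊕1⊕0⊕0⊕0⊕0 = 0
Syndrome s16…s1 = 00101 → error at position 5.
Flip position 5: 1000010000000110101010110010000 → 1000110000000110101010110010000

1000110000000110101010110010000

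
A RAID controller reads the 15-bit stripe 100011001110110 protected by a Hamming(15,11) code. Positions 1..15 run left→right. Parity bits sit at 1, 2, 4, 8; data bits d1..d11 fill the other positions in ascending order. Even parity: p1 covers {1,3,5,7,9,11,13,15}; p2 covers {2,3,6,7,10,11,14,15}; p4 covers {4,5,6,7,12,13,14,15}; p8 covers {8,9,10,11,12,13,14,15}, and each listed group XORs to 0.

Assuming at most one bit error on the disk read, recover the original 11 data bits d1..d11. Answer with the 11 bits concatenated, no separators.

s1 (pos 1,3,5,7,9,11,13,15): 1⊕0⊕1⊕0⊕1⊕1⊕1⊕0 = 1
s2 (pos 2,3,6,7,10,11,14,15): 0⊕0⊕1⊕0⊕1⊕1⊕1⊕0 = 0
s4 (pos 4,5,6,7,12,13,14,15): 0⊕1⊕1⊕0⊕0⊕1⊕1⊕0 = 0
s8 (pos 8,9,10,11,12,13,14,15): 0⊕1⊕1⊕1⊕0⊕1⊕1⊕0 = 1
Syndrome s8…s1 = 1001 → error at position 9.
Flip position 9: 100011001110110 → 100011000110110
Read data bits from positions 3,5,6,7,9,10,11,12,13,14,15: 01100110110

01100110110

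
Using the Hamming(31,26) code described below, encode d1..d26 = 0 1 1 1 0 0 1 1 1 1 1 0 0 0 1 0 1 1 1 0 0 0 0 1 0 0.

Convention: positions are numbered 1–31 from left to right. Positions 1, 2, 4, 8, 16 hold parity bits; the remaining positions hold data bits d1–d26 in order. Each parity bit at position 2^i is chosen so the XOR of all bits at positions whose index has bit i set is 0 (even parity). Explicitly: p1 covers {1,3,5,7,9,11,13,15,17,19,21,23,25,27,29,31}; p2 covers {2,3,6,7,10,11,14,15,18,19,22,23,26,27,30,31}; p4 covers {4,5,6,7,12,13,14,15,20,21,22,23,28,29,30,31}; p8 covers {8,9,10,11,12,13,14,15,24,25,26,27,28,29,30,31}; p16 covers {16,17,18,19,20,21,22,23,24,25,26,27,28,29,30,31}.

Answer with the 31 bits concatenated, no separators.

1101111100111111000101110000100

Place data at non-parity positions: p1 p2 0 p4 1 1 1 p8 0 0 1 1 1 1 1 p16 0 0 0 1 0 1 1 1 0 0 0 0 1 0 0
p1 (pos 1,3,5,7,9,11,13,15,17,19,21,23,25,27,29,31): XOR of data positions = 0⊕1⊕1⊕0⊕1⊕1⊕1⊕0⊕0⊕0⊕1⊕0⊕0⊕1⊕0 = 1
p2 (pos 2,3,6,7,10,11,14,15,18,19,22,23,26,27,30,31): XOR of data positions = 0⊕1⊕1⊕0⊕1⊕1⊕1⊕0⊕0⊕1⊕1⊕0⊕0⊕0⊕0 = 1
p4 (pos 4,5,6,7,12,13,14,15,20,21,22,23,28,29,30,31): XOR of data positions = 1⊕1⊕1⊕1⊕1⊕1⊕1⊕1⊕0⊕1⊕1⊕0⊕1⊕0⊕0 = 1
p8 (pos 8,9,10,11,12,13,14,15,24,25,26,27,28,29,30,31): XOR of data positions = 0⊕0⊕1⊕1⊕1⊕1⊕1⊕1⊕0⊕0⊕0⊕0⊕1⊕0⊕0 = 1
p16 (pos 16,17,18,19,20,21,22,23,24,25,26,27,28,29,30,31): XOR of data positions = 0⊕0⊕0⊕1⊕0⊕1⊕1⊕1⊕0⊕0⊕0⊕0⊕1⊕0⊕0 = 1
Codeword: 1101111100111111000101110000100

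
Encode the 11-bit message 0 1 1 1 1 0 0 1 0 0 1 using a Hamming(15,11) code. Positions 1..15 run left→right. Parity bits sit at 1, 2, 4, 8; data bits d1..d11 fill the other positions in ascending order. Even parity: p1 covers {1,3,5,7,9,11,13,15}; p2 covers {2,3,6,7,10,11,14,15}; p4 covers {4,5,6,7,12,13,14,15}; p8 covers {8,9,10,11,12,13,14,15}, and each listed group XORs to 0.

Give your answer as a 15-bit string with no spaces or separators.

Place data at non-parity positions: p1 p2 0 p4 1 1 1 p8 1 0 0 1 0 0 1
p1 (pos 1,3,5,7,9,11,13,15): XOR of data positions = 0⊕1⊕1⊕1⊕0⊕0⊕1 = 0
p2 (pos 2,3,6,7,10,11,14,15): XOR of data positions = 0⊕1⊕1⊕0⊕0⊕0⊕1 = 1
p4 (pos 4,5,6,7,12,13,14,15): XOR of data positions = 1⊕1⊕1⊕1⊕0⊕0⊕1 = 1
p8 (pos 8,9,10,11,12,13,14,15): XOR of data positions = 1⊕0⊕0⊕1⊕0⊕0⊕1 = 1
Codeword: 010111111001001

010111111001001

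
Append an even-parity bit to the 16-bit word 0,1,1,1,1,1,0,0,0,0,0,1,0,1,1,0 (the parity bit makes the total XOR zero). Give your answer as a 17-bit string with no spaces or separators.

XOR of the 16 data bits: 0⊕1⊕1⊕1⊕1⊕1⊕0⊕0⊕0⊕0⊕0⊕1⊕0⊕1⊕1⊕0 = 0
Parity bit = 0 (so all 17 bits XOR to 0).

01111100000101100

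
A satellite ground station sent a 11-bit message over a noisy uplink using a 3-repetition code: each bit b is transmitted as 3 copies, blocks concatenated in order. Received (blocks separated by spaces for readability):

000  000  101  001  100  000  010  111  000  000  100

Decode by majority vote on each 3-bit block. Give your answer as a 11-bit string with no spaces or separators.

00100001000

Block 1 (000): 0 ones → 0
Block 2 (000): 0 ones → 0
Block 3 (101): 2 ones → 1
Block 4 (001): 1 one → 0
Block 5 (100): 1 one → 0
Block 6 (000): 0 ones → 0
Block 7 (010): 1 one → 0
Block 8 (111): 3 ones → 1
Block 9 (000): 0 ones → 0
Block 10 (000): 0 ones → 0
Block 11 (100): 1 one → 0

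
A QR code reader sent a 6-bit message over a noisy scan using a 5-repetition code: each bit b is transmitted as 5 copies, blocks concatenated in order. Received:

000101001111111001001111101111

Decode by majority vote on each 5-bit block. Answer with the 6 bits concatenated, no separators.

011011

Block 1 (00010): 1 one → 0
Block 2 (10011): 3 ones → 1
Block 3 (11111): 5 ones → 1
Block 4 (00100): 1 one → 0
Block 5 (11111): 5 ones → 1
Block 6 (01111): 4 ones → 1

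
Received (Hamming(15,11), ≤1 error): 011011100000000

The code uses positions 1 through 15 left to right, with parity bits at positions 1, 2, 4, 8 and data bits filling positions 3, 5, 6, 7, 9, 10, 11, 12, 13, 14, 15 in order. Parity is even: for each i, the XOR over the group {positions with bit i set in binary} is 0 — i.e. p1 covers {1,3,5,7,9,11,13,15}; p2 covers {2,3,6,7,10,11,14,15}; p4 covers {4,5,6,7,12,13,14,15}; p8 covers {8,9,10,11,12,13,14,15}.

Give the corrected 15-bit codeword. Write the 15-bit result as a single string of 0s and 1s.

s1 (pos 1,3,5,7,9,11,13,15): 0⊕1⊕1⊕1⊕0⊕0⊕0⊕0 = 1
s2 (pos 2,3,6,7,10,11,14,15): 1⊕1⊕1⊕1⊕0⊕0⊕0⊕0 = 0
s4 (pos 4,5,6,7,12,13,14,15): 0⊕1⊕1⊕1⊕0⊕0⊕0⊕0 = 1
s8 (pos 8,9,10,11,12,13,14,15): 0⊕0⊕0⊕0⊕0⊕0⊕0⊕0 = 0
Syndrome s8…s1 = 0101 → error at position 5.
Flip position 5: 011011100000000 → 011001100000000

011001100000000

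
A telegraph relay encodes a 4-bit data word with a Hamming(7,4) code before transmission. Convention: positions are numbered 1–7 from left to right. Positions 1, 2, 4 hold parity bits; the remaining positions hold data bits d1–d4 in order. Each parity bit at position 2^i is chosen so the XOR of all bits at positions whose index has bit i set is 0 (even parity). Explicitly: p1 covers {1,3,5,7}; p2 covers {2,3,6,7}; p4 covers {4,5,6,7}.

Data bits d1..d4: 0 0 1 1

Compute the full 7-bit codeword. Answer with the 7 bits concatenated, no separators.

1000011

Place data at non-parity positions: p1 p2 0 p4 0 1 1
p1 (pos 1,3,5,7): XOR of data positions = 0⊕0⊕1 = 1
p2 (pos 2,3,6,7): XOR of data positions = 0⊕1⊕1 = 0
p4 (pos 4,5,6,7): XOR of data positions = 0⊕1⊕1 = 0
Codeword: 1000011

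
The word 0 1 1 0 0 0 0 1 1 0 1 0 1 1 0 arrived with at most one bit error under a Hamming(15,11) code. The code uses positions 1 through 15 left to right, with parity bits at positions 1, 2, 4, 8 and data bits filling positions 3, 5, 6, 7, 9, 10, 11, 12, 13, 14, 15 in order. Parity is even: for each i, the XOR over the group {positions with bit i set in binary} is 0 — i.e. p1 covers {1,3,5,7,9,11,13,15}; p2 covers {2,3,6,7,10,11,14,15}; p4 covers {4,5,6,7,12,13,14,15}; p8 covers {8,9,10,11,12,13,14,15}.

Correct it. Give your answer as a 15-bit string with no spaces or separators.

011000001010110

s1 (pos 1,3,5,7,9,11,13,15): 0⊕1⊕0⊕0⊕1⊕1⊕1⊕0 = 0
s2 (pos 2,3,6,7,10,11,14,15): 1⊕1⊕0⊕0⊕0⊕1⊕1⊕0 = 0
s4 (pos 4,5,6,7,12,13,14,15): 0⊕0⊕0⊕0⊕0⊕1⊕1⊕0 = 0
s8 (pos 8,9,10,11,12,13,14,15): 1⊕1⊕0⊕1⊕0⊕1⊕1⊕0 = 1
Syndrome s8…s1 = 1000 → error at position 8.
Flip position 8: 011000011010110 → 011000001010110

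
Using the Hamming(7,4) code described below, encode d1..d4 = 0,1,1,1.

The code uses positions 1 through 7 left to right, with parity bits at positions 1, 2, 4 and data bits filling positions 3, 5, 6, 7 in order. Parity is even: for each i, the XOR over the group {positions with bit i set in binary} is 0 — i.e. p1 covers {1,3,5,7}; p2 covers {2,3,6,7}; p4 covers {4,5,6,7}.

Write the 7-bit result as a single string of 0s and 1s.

Place data at non-parity positions: p1 p2 0 p4 1 1 1
p1 (pos 1,3,5,7): XOR of data positions = 0⊕1⊕1 = 0
p2 (pos 2,3,6,7): XOR of data positions = 0⊕1⊕1 = 0
p4 (pos 4,5,6,7): XOR of data positions = 1⊕1⊕1 = 1
Codeword: 0001111

0001111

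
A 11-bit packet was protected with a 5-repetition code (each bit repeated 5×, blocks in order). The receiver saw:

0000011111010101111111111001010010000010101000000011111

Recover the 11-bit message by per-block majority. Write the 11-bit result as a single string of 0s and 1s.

01011000001

Block 1 (00000): 0 ones → 0
Block 2 (11111): 5 ones → 1
Block 3 (01010): 2 ones → 0
Block 4 (11111): 5 ones → 1
Block 5 (11111): 5 ones → 1
Block 6 (00101): 2 ones → 0
Block 7 (00100): 1 one → 0
Block 8 (00010): 1 one → 0
Block 9 (10100): 2 ones → 0
Block 10 (00000): 0 ones → 0
Block 11 (11111): 5 ones → 1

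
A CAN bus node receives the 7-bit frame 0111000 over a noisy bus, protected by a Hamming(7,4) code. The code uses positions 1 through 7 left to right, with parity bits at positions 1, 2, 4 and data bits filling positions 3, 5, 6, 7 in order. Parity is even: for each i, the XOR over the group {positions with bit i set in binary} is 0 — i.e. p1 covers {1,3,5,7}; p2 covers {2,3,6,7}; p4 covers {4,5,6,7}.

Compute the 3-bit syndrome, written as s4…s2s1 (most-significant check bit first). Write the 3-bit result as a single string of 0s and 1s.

101

s1 (pos 1,3,5,7): 0⊕1⊕0⊕0 = 1
s2 (pos 2,3,6,7): 1⊕1⊕0⊕0 = 0
s4 (pos 4,5,6,7): 1⊕0⊕0⊕0 = 1
Syndrome s4…s1 = 101 → error at position 5.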